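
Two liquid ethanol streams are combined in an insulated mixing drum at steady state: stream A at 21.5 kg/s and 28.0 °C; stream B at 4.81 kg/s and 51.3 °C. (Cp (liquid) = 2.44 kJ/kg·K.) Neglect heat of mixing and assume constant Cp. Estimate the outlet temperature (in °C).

Adiabatic, steady state ⇒ Σ ṁᵢCp,ᵢ(T_out − Tᵢ) = 0
T_out = Σ ṁᵢCp,ᵢTᵢ / Σ ṁᵢCp,ᵢ
      = 2071 / 64.196 = 32.26 °C

T_out = 32.3 °C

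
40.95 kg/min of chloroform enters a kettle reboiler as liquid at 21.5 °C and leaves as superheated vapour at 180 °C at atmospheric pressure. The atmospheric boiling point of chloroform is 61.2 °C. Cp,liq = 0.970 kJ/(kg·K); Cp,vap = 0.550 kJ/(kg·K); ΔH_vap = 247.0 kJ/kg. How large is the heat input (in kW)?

Q = 239 kW

liquid 21.5→61.2 °C: 38.509 kJ/kg
vaporisation at 61.2 °C: 247 kJ/kg
vapour 61.2→180 °C: 65.34 kJ/kg
Δh = 38.509 + 247 + 65.34 = 350.85 kJ/kg
Q = ṁ·Δh = 40.95 kg/min × 350.85 kJ/kg = 14367 kJ/min
|Q| = 239.45 kW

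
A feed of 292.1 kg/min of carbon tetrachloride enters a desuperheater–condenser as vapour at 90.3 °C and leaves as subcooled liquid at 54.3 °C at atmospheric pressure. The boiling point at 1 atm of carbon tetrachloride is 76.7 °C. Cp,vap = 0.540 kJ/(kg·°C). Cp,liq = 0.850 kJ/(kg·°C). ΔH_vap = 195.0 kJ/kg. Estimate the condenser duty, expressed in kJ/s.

vapour 90.3→76.7 °C: -7.344 kJ/kg
condensation at 76.7 °C: -195 kJ/kg
liquid 76.7→54.3 °C: -19.04 kJ/kg
Δh = -7.344 + -195 + -19.04 = -221.38 kJ/kg
Q = ṁ·Δh = 292.1 kg/min × -221.38 kJ/kg = -64666 kJ/min
|Q| = 1077.8 kW

Q_c = 1080 kJ/s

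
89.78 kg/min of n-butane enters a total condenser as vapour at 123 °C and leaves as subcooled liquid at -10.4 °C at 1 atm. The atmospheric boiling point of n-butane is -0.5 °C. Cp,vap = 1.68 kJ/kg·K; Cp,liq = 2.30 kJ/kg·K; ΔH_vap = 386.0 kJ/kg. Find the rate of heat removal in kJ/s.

Q_c = 922 kJ/s

vapour 123→-0.5 °C: -207.48 kJ/kg
condensation at -0.5 °C: -386 kJ/kg
liquid -0.5→-10.4 °C: -22.77 kJ/kg
Δh = -207.48 + -386 + -22.77 = -616.25 kJ/kg
Q = ṁ·Δh = 89.78 kg/min × -616.25 kJ/kg = -55327 kJ/min
|Q| = 922.12 kW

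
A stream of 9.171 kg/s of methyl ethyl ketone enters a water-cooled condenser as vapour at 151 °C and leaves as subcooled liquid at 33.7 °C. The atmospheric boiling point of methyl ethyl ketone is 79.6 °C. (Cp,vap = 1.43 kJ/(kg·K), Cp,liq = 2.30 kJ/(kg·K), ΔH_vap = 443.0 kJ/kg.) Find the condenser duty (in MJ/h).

Q_c = 21500 MJ/h

vapour 151→79.6 °C: -102.1 kJ/kg
condensation at 79.6 °C: -443 kJ/kg
liquid 79.6→33.7 °C: -105.57 kJ/kg
Δh = -102.1 + -443 + -105.57 = -650.67 kJ/kg
Q = ṁ·Δh = 9.171 kg/s × -650.67 kJ/kg = -5967.3 kJ/s
|Q| = 5967.3 kW = 21482 MJ/h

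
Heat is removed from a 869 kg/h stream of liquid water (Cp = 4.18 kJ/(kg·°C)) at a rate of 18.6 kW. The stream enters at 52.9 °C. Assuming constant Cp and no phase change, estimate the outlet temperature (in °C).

T_out = 34.5 °C

Q = 18.6 kW = 66960 kJ/h
ΔT = Q/(ṁ·Cp) = 66960/(869×4.18) = 18.434 K
T_out = 52.9 − 18.434 = 34.466 °C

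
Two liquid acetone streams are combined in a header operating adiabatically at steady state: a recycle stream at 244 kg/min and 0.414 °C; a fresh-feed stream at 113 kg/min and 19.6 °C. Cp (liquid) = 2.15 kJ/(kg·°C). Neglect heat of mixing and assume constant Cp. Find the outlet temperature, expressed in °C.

Adiabatic, steady state ⇒ Σ ṁᵢCp,ᵢ(T_out − Tᵢ) = 0
Σ ṁᵢCp,ᵢTᵢ = 244×2.15×0.414 + 113×2.15×19.6 = 4979
Σ ṁᵢCp,ᵢ = 244×2.15 + 113×2.15 = 767.55
T_out = 4979 / 767.55 = 6.4869 °C

T_out = 6.49 °C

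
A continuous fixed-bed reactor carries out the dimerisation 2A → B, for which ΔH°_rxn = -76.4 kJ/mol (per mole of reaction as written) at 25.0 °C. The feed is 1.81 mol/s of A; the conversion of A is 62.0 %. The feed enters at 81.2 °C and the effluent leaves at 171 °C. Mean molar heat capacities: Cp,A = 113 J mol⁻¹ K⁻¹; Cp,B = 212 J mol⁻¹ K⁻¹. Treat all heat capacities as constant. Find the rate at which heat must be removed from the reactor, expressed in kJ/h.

Q_out = 92300 kJ/h

Extent of reaction ξ = 0.620 × 1.81 / 2 = 0.5611 mol/s
Reaction term: ξ·ΔH°_rxn = 0.5611 × -76.4 = -42.868 kJ/s
Sensible, feed 81.2→25 °C: -11.495 kJ/s
Outlet flows (mol/s): A 0.6878, B 0.5611
Sensible, products 25→171 °C: 28.714 kJ/s
Q = ΔH = -25.648 kJ/s = -25.648 kW
Heat removed = 92333 kJ/h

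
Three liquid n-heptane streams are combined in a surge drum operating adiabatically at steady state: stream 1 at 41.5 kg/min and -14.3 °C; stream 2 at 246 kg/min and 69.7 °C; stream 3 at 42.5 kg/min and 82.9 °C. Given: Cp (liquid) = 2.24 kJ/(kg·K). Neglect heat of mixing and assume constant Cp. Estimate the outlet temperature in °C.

Energy balance with Q = 0: Σ ṁᵢCp,ᵢ(T_out − Tᵢ) = 0
Σ ṁᵢCp,ᵢTᵢ = 41.5×2.24×-14.3 + 246×2.24×69.7 + 42.5×2.24×82.9 = 44970
Σ ṁᵢCp,ᵢ = 41.5×2.24 + 246×2.24 + 42.5×2.24 = 739.2
T_out = 44970 / 739.2 = 60.836 °C

T_out = 60.8 °C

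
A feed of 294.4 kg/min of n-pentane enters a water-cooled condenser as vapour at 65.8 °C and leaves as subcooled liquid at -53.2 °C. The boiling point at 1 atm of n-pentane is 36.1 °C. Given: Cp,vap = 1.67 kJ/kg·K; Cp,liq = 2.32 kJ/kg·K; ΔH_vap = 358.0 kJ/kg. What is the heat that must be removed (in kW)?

Q_c = 3020 kW

vapour 65.8→36.1 °C: -49.599 kJ/kg
condensation at 36.1 °C: -358 kJ/kg
liquid 36.1→-53.2 °C: -207.18 kJ/kg
Δh = -49.599 + -358 + -207.18 = -614.77 kJ/kg
Q = ṁ·Δh = 294.4 kg/min × -614.77 kJ/kg = -180990 kJ/min
|Q| = 3016.5 kW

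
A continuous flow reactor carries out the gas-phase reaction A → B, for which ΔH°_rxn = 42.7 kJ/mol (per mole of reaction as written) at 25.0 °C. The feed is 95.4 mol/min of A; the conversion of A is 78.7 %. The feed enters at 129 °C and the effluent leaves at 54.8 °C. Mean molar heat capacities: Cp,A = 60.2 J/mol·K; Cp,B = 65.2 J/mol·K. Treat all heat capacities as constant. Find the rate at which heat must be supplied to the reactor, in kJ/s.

Q_in = 46.5 kJ/s

Extent of reaction ξ = 0.787 × 95.4 = 75.08 mol/min
Reaction term: ξ·ΔH°_rxn = 75.08 × 42.7 = 3205.9 kJ/min
Sensible, feed 129→25 °C: -597.28 kJ/min
Outlet flows (mol/min): A 20.32, B 75.08
Sensible, products 25→54.8 °C: 182.33 kJ/min
Q = ΔH = 2791 kJ/min = 46.516 kW
Heat supplied = 46.516 kJ/s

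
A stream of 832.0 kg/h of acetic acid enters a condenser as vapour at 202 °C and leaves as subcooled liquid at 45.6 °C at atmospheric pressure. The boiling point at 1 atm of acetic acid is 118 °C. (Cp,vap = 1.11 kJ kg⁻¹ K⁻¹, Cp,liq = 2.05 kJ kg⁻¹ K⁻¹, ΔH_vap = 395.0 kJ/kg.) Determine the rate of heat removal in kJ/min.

Q_c = 8830 kJ/min

vapour 202→118 °C: -93.24 kJ/kg
condensation at 118 °C: -395 kJ/kg
liquid 118→45.6 °C: -148.42 kJ/kg
Δh = -93.24 + -395 + -148.42 = -636.66 kJ/kg
Q = ṁ·Δh = 832.0 kg/h × -636.66 kJ/kg = -529700 kJ/h
|Q| = 147.14 kW = 8828.4 kJ/min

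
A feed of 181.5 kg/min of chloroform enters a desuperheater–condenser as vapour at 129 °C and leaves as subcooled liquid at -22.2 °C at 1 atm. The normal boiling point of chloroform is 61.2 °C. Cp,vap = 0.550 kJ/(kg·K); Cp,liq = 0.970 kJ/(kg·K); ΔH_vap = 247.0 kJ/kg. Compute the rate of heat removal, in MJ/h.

Q_c = 3980 MJ/h

vapour 129→61.2 °C: -37.29 kJ/kg
condensation at 61.2 °C: -247 kJ/kg
liquid 61.2→-22.2 °C: -80.898 kJ/kg
Δh = -37.29 + -247 + -80.898 = -365.19 kJ/kg
Q = ṁ·Δh = 181.5 kg/min × -365.19 kJ/kg = -66282 kJ/min
|Q| = 1104.7 kW = 3976.9 MJ/h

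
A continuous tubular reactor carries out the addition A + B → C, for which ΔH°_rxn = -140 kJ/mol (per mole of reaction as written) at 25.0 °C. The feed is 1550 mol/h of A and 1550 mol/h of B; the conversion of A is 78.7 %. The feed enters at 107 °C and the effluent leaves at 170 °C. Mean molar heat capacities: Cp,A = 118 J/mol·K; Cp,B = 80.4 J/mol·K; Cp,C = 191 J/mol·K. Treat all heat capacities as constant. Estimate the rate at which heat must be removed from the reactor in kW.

Extent of reaction ξ = 0.787 × 1550 = 1219.9 mol/h
Reaction term: ξ·ΔH°_rxn = 1219.9 × -140 = -170780 kJ/h
Sensible, feed 107→25 °C: -25217 kJ/h
Outlet flows (mol/h): A 330.15, B 330.15, C 1219.9
Sensible, products 25→170 °C: 43282 kJ/h
Q = ΔH = -152710 kJ/h = -42.421 kW
Heat removed = 42.421 kW

Q_out = 42.4 kW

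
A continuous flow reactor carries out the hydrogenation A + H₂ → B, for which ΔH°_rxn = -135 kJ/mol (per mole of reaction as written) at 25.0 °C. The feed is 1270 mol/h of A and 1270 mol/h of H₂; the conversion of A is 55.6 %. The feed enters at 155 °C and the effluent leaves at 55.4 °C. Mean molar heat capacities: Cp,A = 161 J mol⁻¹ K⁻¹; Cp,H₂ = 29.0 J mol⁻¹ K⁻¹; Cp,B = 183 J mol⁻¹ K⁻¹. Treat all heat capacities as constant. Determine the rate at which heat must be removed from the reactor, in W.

Extent of reaction ξ = 0.556 × 1270 = 706.12 mol/h
Reaction term: ξ·ΔH°_rxn = 706.12 × -135 = -95326 kJ/h
Sensible, feed 155→25 °C: -31369 kJ/h
Outlet flows (mol/h): A 563.88, H₂ 563.88, B 706.12
Sensible, products 25→55.4 °C: 7185.3 kJ/h
Q = ΔH = -119510 kJ/h = -33.197 kW
Heat removed = 33197 W

Q_out = 33200 W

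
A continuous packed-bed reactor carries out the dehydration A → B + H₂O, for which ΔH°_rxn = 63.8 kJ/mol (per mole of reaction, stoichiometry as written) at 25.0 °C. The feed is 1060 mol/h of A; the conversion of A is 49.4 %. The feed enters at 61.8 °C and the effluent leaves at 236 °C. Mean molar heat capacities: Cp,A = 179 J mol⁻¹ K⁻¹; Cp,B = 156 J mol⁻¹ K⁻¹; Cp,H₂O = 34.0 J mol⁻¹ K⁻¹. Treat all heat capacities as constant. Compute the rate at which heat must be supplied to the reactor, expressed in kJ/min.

Extent of reaction ξ = 0.494 × 1060 = 523.64 mol/h
Reaction term: ξ·ΔH°_rxn = 523.64 × 63.8 = 33408 kJ/h
Sensible, feed 61.8→25 °C: -6982.4 kJ/h
Outlet flows (mol/h): A 536.36, B 523.64, H₂O 523.64
Sensible, products 25→236 °C: 41251 kJ/h
Q = ΔH = 67676 kJ/h = 18.799 kW
Heat supplied = 1127.9 kJ/min

Q_in = 1130 kJ/min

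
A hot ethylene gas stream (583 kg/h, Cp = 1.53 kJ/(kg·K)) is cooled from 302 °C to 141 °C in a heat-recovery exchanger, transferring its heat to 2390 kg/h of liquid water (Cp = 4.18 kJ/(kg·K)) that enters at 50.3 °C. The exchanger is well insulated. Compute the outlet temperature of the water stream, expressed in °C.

Heat released by hot stream: Q = 583 × 1.53 × (302 − 141) = 143610 kJ/h
Energy balance on cold side (adiabatic exchanger): Q = ṁ_c·Cp_c·(T_c,out − T_c,in)
T_c,out = 50.3 + 143610/(2390 × 4.18) = 64.675 °C

T_c,out = 64.7 °C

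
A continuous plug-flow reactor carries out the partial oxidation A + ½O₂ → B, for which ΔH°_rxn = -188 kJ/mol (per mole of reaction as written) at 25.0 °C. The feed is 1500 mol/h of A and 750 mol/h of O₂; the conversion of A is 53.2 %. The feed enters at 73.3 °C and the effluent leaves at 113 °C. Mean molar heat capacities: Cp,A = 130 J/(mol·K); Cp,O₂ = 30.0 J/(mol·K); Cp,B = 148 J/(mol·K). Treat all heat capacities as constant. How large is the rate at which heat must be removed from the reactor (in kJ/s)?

Q_out = 39.2 kJ/s

Extent of reaction ξ = 0.532 × 1500 = 798 mol/h
Reaction term: ξ·ΔH°_rxn = 798 × -188 = -150020 kJ/h
Sensible, feed 73.3→25 °C: -10505 kJ/h
Outlet flows (mol/h): A 702, O₂ 351, B 798
Sensible, products 25→113 °C: 19351 kJ/h
Q = ΔH = -141180 kJ/h = -39.216 kW
Heat removed = 39.216 kJ/s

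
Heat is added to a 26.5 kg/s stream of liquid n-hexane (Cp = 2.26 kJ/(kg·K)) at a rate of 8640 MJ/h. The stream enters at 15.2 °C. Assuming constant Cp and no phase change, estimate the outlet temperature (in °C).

T_out = 55.3 °C

Q = 8640 MJ/h = 2400 kJ/s
ΔT = Q/(ṁ·Cp) = 2400/(26.5×2.26) = 40.073 K
T_out = 15.2 + 40.073 = 55.273 °C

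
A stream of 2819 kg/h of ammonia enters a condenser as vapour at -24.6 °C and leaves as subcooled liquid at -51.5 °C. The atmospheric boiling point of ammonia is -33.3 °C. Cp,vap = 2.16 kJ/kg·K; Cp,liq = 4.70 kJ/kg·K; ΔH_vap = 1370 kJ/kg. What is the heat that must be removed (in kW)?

vapour -24.6→-33.3 °C: -18.792 kJ/kg
condensation at -33.3 °C: -1370 kJ/kg
liquid -33.3→-51.5 °C: -85.54 kJ/kg
Δh = -18.792 + -1370 + -85.54 = -1474.3 kJ/kg
Q = ṁ·Δh = 2819 kg/h × -1474.3 kJ/kg = -4.1561e+06 kJ/h
|Q| = 1154.5 kW

Q_c = 1150 kW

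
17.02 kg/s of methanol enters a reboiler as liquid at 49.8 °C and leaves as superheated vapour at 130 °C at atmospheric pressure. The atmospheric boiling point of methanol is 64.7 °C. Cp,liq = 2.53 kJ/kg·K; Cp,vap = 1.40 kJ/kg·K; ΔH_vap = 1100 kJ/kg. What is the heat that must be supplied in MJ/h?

Q = 75300 MJ/h

liquid 49.8→64.7 °C: 37.697 kJ/kg
vaporisation at 64.7 °C: 1100 kJ/kg
vapour 64.7→130 °C: 91.42 kJ/kg
Δh = 37.697 + 1100 + 91.42 = 1229.1 kJ/kg
Q = ṁ·Δh = 17.02 kg/s × 1229.1 kJ/kg = 20920 kJ/s
|Q| = 20920 kW = 75310 MJ/h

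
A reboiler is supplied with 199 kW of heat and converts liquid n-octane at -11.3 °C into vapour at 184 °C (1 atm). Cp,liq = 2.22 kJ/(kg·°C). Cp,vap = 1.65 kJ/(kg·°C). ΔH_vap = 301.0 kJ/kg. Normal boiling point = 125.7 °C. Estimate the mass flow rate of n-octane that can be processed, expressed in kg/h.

ṁ = 1020 kg/h

Δh = 2.22×(125.7−-11.3) + 301.0 + 1.65×(184−125.7) = 701.34 kJ/kg
Q = 199 kW = 199 kJ/s = 716400 kJ/h
ṁ = Q/Δh = 716400 / 701.34 = 1021.5 kg/h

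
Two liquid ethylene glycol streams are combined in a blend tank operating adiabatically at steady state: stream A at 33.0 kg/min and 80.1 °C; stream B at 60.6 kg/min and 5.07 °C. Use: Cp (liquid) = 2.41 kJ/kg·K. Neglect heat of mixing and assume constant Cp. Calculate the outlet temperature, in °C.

T_out = 31.5 °C

Adiabatic, steady state ⇒ Σ ṁᵢCp,ᵢ(T_out − Tᵢ) = 0
Σ ṁᵢCp,ᵢTᵢ = 33.0×2.41×80.1 + 60.6×2.41×5.07 = 7110.8
Σ ṁᵢCp,ᵢ = 33.0×2.41 + 60.6×2.41 = 225.58
T_out = 7110.8 / 225.58 = 31.523 °C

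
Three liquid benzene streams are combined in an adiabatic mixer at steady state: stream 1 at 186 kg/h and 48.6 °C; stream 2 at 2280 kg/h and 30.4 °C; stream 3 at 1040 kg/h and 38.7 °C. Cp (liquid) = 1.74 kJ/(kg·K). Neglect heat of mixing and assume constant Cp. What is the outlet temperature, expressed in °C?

No heat crosses the boundary, so H_out = H_in.
Σ ṁᵢCp,ᵢTᵢ = 186×1.74×48.6 + 2280×1.74×30.4 + 1040×1.74×38.7 = 206360
Σ ṁᵢCp,ᵢ = 186×1.74 + 2280×1.74 + 1040×1.74 = 6100.4
T_out = 206360 / 6100.4 = 33.828 °C

T_out = 33.8 °C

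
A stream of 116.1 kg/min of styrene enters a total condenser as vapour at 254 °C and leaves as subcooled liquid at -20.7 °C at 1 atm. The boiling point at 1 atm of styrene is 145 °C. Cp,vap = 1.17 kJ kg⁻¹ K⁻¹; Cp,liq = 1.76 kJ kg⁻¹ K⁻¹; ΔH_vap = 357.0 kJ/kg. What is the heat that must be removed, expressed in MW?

Q_c = 1.50 MW

vapour 254→145 °C: -127.53 kJ/kg
condensation at 145 °C: -357 kJ/kg
liquid 145→-20.7 °C: -291.63 kJ/kg
Δh = -127.53 + -357 + -291.63 = -776.16 kJ/kg
Q = ṁ·Δh = 116.1 kg/min × -776.16 kJ/kg = -90112 kJ/min
|Q| = 1501.9 kW = 1.5019 MW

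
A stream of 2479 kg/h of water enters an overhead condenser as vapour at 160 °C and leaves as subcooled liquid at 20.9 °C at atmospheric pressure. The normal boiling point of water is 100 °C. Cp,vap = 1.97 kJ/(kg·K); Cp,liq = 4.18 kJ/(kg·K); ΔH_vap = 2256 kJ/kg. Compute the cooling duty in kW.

vapour 160→100 °C: -118.2 kJ/kg
condensation at 100 °C: -2256 kJ/kg
liquid 100→20.9 °C: -330.64 kJ/kg
Δh = -118.2 + -2256 + -330.64 = -2704.8 kJ/kg
Q = ṁ·Δh = 2479 kg/h × -2704.8 kJ/kg = -6.7053e+06 kJ/h
|Q| = 1862.6 kW

Q_c = 1860 kW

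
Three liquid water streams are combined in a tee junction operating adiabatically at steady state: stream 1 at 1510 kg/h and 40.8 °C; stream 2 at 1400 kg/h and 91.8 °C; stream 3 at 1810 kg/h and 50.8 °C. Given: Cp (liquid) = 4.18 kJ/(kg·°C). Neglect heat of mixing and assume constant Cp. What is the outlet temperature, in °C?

T_out = 59.8 °C

Adiabatic, steady state ⇒ Σ ṁᵢCp,ᵢ(T_out − Tᵢ) = 0
T_out = Σ ṁᵢCp,ᵢTᵢ / Σ ṁᵢCp,ᵢ
      = 1.1791e+06 / 19730 = 59.762 °C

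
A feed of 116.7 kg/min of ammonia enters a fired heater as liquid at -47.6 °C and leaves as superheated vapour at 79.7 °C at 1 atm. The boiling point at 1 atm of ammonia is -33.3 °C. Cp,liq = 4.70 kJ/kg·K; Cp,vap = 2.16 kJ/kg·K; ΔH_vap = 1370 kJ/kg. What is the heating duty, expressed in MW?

liquid -47.6→-33.3 °C: 67.21 kJ/kg
vaporisation at -33.3 °C: 1370 kJ/kg
vapour -33.3→79.7 °C: 244.08 kJ/kg
Δh = 67.21 + 1370 + 244.08 = 1681.3 kJ/kg
Q = ṁ·Δh = 116.7 kg/min × 1681.3 kJ/kg = 196210 kJ/min
|Q| = 3270.1 kW = 3.2701 MW

Q = 3.27 MW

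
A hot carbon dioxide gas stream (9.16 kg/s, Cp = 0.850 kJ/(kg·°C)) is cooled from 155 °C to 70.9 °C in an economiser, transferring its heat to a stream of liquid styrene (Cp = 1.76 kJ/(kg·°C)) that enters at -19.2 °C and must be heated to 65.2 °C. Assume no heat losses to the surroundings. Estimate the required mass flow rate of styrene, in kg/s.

Heat released by hot stream: Q = 9.16 × 0.850 × (155 − 70.9) = 654.8 kJ/s
Energy balance on cold side (adiabatic exchanger): Q = ṁ_c·Cp_c·(T_c,out − T_c,in)
ṁ_c = 654.8 / [1.76 × (65.2 − -19.2)] = 4.4081 kg/s

ṁ_c = 4.41 kg/s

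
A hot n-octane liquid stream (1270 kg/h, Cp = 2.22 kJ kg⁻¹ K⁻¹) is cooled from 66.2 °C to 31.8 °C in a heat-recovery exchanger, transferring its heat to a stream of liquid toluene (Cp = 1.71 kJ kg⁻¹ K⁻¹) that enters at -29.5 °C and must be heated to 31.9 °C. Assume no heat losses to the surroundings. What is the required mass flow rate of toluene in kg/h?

Heat released by hot stream: Q = 1270 × 2.22 × (66.2 − 31.8) = 96987 kJ/h
Energy balance on cold side (adiabatic exchanger): Q = ṁ_c·Cp_c·(T_c,out − T_c,in)
ṁ_c = 96987 / [1.71 × (31.9 − -29.5)] = 923.74 kg/h

ṁ_c = 924 kg/h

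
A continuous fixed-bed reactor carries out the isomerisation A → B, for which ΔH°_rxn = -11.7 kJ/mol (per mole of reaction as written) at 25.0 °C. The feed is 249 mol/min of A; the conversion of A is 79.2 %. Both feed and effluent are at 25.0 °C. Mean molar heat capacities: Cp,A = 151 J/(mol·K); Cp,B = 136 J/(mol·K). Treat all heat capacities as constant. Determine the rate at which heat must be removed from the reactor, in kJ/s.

Q_out = 38.5 kJ/s

Extent of reaction ξ = 0.792 × 249 = 197.21 mol/min
Reaction term: ξ·ΔH°_rxn = 197.21 × -11.7 = -2307.3 kJ/min
Q = ΔH = -2307.3 kJ/min = -38.456 kW
Heat removed = 38.456 kJ/s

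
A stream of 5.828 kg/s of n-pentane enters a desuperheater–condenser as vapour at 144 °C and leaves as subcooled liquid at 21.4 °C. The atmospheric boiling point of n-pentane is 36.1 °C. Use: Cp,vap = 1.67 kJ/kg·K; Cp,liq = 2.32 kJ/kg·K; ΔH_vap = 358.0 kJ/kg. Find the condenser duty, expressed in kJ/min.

vapour 144→36.1 °C: -180.19 kJ/kg
condensation at 36.1 °C: -358 kJ/kg
liquid 36.1→21.4 °C: -34.104 kJ/kg
Δh = -180.19 + -358 + -34.104 = -572.3 kJ/kg
Q = ṁ·Δh = 5.828 kg/s × -572.3 kJ/kg = -3335.3 kJ/s
|Q| = 3335.3 kW = 200120 kJ/min

Q_c = 200000 kJ/min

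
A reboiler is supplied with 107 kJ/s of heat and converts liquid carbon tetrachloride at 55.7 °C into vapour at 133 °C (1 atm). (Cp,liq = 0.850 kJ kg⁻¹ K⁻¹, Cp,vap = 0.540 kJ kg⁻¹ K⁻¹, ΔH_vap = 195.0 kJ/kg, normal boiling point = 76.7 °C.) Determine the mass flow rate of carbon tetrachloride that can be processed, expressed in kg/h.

ṁ = 1580 kg/h

Δh = 0.850×(76.7−55.7) + 195.0 + 0.540×(133−76.7) = 243.25 kJ/kg
Q = 107 kJ/s = 107 kJ/s = 385200 kJ/h
ṁ = Q/Δh = 385200 / 243.25 = 1583.5 kg/h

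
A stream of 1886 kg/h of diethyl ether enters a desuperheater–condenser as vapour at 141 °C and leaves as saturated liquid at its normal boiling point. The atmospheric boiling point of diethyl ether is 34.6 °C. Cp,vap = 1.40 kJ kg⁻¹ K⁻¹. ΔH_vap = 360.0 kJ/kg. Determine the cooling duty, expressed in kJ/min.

Q_c = 16000 kJ/min

vapour 141→34.6 °C: -148.96 kJ/kg
condensation at 34.6 °C: -360 kJ/kg
Δh = -148.96 + -360 = -508.96 kJ/kg
Q = ṁ·Δh = 1886 kg/h × -508.96 kJ/kg = -959900 kJ/h
|Q| = 266.64 kW = 15998 kJ/min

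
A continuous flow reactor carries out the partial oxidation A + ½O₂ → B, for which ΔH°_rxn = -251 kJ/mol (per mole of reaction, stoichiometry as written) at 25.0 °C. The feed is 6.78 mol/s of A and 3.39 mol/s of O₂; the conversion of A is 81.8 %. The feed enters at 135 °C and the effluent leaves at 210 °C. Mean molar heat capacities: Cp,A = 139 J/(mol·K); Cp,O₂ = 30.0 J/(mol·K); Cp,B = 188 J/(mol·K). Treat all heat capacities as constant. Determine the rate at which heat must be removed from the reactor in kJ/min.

Extent of reaction ξ = 0.818 × 6.78 = 5.546 mol/s
Reaction term: ξ·ΔH°_rxn = 5.546 × -251 = -1392.1 kJ/s
Sensible, feed 135→25 °C: -114.85 kJ/s
Outlet flows (mol/s): A 1.234, O₂ 0.61698, B 5.546
Sensible, products 25→210 °C: 228.05 kJ/s
Q = ΔH = -1278.9 kJ/s = -1278.9 kW
Heat removed = 76732 kJ/min

Q_out = 76700 kJ/min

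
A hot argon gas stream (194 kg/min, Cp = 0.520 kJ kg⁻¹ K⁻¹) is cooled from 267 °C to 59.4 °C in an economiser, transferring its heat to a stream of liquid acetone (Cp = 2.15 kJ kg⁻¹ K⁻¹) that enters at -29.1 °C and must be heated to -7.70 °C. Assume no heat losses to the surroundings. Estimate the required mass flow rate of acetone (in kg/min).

ṁ_c = 455 kg/min

Heat released by hot stream: Q = 194 × 0.520 × (267 − 59.4) = 20943 kJ/min
Energy balance on cold side (adiabatic exchanger): Q = ṁ_c·Cp_c·(T_c,out − T_c,in)
ṁ_c = 20943 / [2.15 × (-7.70 − -29.1)] = 455.18 kg/min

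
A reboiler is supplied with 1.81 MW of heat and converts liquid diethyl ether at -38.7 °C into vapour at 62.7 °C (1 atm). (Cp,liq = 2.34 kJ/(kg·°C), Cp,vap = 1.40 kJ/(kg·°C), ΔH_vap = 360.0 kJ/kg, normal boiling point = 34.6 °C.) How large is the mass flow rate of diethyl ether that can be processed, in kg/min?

Δh = 2.34×(34.6−-38.7) + 360.0 + 1.40×(62.7−34.6) = 570.86 kJ/kg
Q = 1.81 MW = 1810 kJ/s = 108600 kJ/min
ṁ = Q/Δh = 108600 / 570.86 = 190.24 kg/min

ṁ = 190 kg/min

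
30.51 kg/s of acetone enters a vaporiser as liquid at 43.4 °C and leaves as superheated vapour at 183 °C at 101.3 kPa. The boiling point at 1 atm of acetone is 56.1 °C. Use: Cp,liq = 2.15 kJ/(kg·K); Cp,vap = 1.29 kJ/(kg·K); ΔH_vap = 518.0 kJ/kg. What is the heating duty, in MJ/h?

liquid 43.4→56.1 °C: 27.305 kJ/kg
vaporisation at 56.1 °C: 518 kJ/kg
vapour 56.1→183 °C: 163.7 kJ/kg
Δh = 27.305 + 518 + 163.7 = 709.01 kJ/kg
Q = ṁ·Δh = 30.51 kg/s × 709.01 kJ/kg = 21632 kJ/s
|Q| = 21632 kW = 77874 MJ/h

Q = 77900 MJ/h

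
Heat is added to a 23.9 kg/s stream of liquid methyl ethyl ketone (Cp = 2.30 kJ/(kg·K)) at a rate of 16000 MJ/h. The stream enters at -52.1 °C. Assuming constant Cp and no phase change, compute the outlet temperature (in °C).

T_out = 28.8 °C

Q = 16000 MJ/h = 4444.4 kJ/s
ΔT = Q/(ṁ·Cp) = 4444.4/(23.9×2.30) = 80.852 K
T_out = -52.1 + 80.852 = 28.752 °C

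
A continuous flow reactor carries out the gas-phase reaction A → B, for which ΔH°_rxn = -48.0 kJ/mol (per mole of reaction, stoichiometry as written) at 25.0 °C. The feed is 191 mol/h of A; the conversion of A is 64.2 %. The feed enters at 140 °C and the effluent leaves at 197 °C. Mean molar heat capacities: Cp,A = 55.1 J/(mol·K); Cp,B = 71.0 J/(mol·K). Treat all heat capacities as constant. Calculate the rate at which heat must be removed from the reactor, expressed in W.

Extent of reaction ξ = 0.642 × 191 = 122.62 mol/h
Reaction term: ξ·ΔH°_rxn = 122.62 × -48.0 = -5885.9 kJ/h
Sensible, feed 140→25 °C: -1210.3 kJ/h
Outlet flows (mol/h): A 68.378, B 122.62
Sensible, products 25→197 °C: 2145.5 kJ/h
Q = ΔH = -4950.6 kJ/h = -1.3752 kW
Heat removed = 1375.2 W

Q_out = 1380 W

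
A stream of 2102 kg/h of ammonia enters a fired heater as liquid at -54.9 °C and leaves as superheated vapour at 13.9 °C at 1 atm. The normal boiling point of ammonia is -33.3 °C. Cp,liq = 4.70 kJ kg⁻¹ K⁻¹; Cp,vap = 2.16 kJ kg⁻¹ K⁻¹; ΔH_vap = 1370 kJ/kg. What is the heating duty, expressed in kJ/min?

liquid -54.9→-33.3 °C: 101.52 kJ/kg
vaporisation at -33.3 °C: 1370 kJ/kg
vapour -33.3→13.9 °C: 101.95 kJ/kg
Δh = 101.52 + 1370 + 101.95 = 1573.5 kJ/kg
Q = ṁ·Δh = 2102 kg/h × 1573.5 kJ/kg = 3.3074e+06 kJ/h
|Q| = 918.73 kW = 55124 kJ/min

Q = 55100 kJ/min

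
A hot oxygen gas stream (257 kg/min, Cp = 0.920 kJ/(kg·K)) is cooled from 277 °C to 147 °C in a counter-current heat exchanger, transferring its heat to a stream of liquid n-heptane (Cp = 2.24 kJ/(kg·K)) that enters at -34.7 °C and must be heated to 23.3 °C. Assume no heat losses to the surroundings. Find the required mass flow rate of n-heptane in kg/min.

ṁ_c = 237 kg/min

Heat released by hot stream: Q = 257 × 0.920 × (277 − 147) = 30737 kJ/min
Energy balance on cold side (adiabatic exchanger): Q = ṁ_c·Cp_c·(T_c,out − T_c,in)
ṁ_c = 30737 / [2.24 × (23.3 − -34.7)] = 236.59 kg/min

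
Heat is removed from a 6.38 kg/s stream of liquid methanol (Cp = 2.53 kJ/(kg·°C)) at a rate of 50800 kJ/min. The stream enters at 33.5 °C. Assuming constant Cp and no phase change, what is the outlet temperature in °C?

T_out = -19.0 °C

Q = 50800 kJ/min = 846.67 kJ/s
ΔT = Q/(ṁ·Cp) = 846.67/(6.38×2.53) = 52.453 K
T_out = 33.5 − 52.453 = -18.953 °C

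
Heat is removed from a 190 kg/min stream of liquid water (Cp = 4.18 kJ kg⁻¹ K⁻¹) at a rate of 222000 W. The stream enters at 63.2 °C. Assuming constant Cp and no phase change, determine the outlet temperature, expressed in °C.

T_out = 46.4 °C

Q = 222000 W = 13320 kJ/min
ΔT = Q/(ṁ·Cp) = 13320/(190×4.18) = 16.772 K
T_out = 63.2 − 16.772 = 46.428 °C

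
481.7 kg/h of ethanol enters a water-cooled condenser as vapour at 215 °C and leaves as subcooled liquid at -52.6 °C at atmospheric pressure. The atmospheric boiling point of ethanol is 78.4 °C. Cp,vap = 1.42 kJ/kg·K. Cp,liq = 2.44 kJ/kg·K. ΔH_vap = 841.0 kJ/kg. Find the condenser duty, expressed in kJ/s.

Q_c = 181 kJ/s

vapour 215→78.4 °C: -193.97 kJ/kg
condensation at 78.4 °C: -841 kJ/kg
liquid 78.4→-52.6 °C: -319.64 kJ/kg
Δh = -193.97 + -841 + -319.64 = -1354.6 kJ/kg
Q = ṁ·Δh = 481.7 kg/h × -1354.6 kJ/kg = -652520 kJ/h
|Q| = 181.25 kW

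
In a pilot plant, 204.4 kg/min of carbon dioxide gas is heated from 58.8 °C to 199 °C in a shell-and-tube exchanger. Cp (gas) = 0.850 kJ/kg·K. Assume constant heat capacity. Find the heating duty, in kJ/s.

Q = 406 kJ/s

Q = ṁ·Cp·ΔT = 204.4 × 0.850 × (199 − 58.8) = 24358 kJ/min
Converting: 24358 / 60 s = 405.97 kW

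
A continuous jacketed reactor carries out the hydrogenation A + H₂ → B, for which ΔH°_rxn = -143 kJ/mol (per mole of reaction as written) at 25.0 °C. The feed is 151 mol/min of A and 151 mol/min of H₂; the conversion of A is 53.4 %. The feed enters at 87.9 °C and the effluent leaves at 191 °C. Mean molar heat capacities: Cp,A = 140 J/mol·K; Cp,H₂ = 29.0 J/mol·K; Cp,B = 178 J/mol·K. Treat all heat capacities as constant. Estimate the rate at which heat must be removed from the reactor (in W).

Q_out = 146000 W

Extent of reaction ξ = 0.534 × 151 = 80.634 mol/min
Reaction term: ξ·ΔH°_rxn = 80.634 × -143 = -11531 kJ/min
Sensible, feed 87.9→25 °C: -1605.1 kJ/min
Outlet flows (mol/min): A 70.366, H₂ 70.366, B 80.634
Sensible, products 25→191 °C: 4356.6 kJ/min
Q = ΔH = -8779.2 kJ/min = -146.32 kW
Heat removed = 146320 W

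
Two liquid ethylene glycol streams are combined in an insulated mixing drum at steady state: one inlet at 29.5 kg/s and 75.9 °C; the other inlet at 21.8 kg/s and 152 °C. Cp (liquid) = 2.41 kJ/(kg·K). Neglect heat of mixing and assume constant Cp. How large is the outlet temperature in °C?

T_out = 108 °C

Adiabatic, steady state ⇒ Σ ṁᵢCp,ᵢ(T_out − Tᵢ) = 0
T_out = Σ ṁᵢCp,ᵢTᵢ / Σ ṁᵢCp,ᵢ
      = 13382 / 123.63 = 108.24 °C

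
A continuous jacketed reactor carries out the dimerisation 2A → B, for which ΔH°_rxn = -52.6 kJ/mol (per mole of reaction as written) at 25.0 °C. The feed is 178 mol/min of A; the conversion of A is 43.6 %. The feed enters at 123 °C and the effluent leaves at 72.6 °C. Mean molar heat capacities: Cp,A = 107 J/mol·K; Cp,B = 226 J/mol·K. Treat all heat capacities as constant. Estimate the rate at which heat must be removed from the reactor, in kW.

Extent of reaction ξ = 0.436 × 178 / 2 = 38.804 mol/min
Reaction term: ξ·ΔH°_rxn = 38.804 × -52.6 = -2041.1 kJ/min
Sensible, feed 123→25 °C: -1866.5 kJ/min
Outlet flows (mol/min): A 100.39, B 38.804
Sensible, products 25→72.6 °C: 928.75 kJ/min
Q = ΔH = -2978.8 kJ/min = -49.647 kW
Heat removed = 49.647 kW

Q_out = 49.6 kW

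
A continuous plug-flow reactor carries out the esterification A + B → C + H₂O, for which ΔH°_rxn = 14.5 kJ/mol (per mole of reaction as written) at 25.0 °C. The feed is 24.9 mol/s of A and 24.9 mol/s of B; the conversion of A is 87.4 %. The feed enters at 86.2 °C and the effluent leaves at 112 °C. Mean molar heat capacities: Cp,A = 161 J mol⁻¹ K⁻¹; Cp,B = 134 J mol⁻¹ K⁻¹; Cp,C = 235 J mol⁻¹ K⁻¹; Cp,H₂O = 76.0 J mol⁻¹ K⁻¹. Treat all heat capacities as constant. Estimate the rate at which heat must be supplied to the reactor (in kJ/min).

Q_in = 32100 kJ/min

Extent of reaction ξ = 0.874 × 24.9 = 21.763 mol/s
Reaction term: ξ·ΔH°_rxn = 21.763 × 14.5 = 315.56 kJ/s
Sensible, feed 86.2→25 °C: -449.54 kJ/s
Outlet flows (mol/s): A 3.1374, B 3.1374, C 21.763, H₂O 21.763
Sensible, products 25→112 °C: 669.35 kJ/s
Q = ΔH = 535.37 kJ/s = 535.37 kW
Heat supplied = 32122 kJ/min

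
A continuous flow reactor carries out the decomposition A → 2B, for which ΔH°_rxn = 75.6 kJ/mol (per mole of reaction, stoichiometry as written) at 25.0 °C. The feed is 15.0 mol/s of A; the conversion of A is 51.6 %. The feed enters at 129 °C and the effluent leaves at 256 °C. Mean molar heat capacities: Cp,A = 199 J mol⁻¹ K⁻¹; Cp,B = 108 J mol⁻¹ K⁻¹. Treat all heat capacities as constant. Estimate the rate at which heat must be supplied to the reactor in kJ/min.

Extent of reaction ξ = 0.516 × 15.0 = 7.74 mol/s
Reaction term: ξ·ΔH°_rxn = 7.74 × 75.6 = 585.14 kJ/s
Sensible, feed 129→25 °C: -310.44 kJ/s
Outlet flows (mol/s): A 7.26, B 15.48
Sensible, products 25→256 °C: 719.93 kJ/s
Q = ΔH = 994.63 kJ/s = 994.63 kW
Heat supplied = 59678 kJ/min

Q_in = 59700 kJ/min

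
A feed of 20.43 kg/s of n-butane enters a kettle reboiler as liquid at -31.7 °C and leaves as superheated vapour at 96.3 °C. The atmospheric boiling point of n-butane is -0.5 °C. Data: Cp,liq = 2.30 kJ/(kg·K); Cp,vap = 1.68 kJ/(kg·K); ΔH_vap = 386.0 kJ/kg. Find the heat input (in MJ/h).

liquid -31.7→-0.5 °C: 71.76 kJ/kg
vaporisation at -0.5 °C: 386 kJ/kg
vapour -0.5→96.3 °C: 162.62 kJ/kg
Δh = 71.76 + 386 + 162.62 = 620.38 kJ/kg
Q = ṁ·Δh = 20.43 kg/s × 620.38 kJ/kg = 12674 kJ/s
|Q| = 12674 kW = 45628 MJ/h

Q = 45600 MJ/h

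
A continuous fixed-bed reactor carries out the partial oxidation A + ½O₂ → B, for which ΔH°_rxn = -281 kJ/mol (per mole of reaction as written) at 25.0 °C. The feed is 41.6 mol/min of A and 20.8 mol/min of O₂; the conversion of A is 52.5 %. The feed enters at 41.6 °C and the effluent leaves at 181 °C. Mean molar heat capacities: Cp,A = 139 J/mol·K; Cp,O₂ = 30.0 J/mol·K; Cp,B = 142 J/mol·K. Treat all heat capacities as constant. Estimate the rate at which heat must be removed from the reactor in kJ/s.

Q_out = 88.1 kJ/s

Extent of reaction ξ = 0.525 × 41.6 = 21.84 mol/min
Reaction term: ξ·ΔH°_rxn = 21.84 × -281 = -6137 kJ/min
Sensible, feed 41.6→25 °C: -106.35 kJ/min
Outlet flows (mol/min): A 19.76, O₂ 9.88, B 21.84
Sensible, products 25→181 °C: 958.51 kJ/min
Q = ΔH = -5284.9 kJ/min = -88.081 kW
Heat removed = 88.081 kJ/s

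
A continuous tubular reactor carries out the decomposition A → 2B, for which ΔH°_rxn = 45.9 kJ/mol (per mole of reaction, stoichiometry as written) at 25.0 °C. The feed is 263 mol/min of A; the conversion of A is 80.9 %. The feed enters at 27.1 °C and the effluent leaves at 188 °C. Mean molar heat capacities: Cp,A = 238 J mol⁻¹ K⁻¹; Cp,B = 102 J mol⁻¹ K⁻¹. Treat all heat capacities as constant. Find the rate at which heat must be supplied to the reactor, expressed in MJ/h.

Q_in = 1120 MJ/h

Extent of reaction ξ = 0.809 × 263 = 212.77 mol/min
Reaction term: ξ·ΔH°_rxn = 212.77 × 45.9 = 9766 kJ/min
Sensible, feed 27.1→25 °C: -131.45 kJ/min
Outlet flows (mol/min): A 50.233, B 425.53
Sensible, products 25→188 °C: 9023.7 kJ/min
Q = ΔH = 18658 kJ/min = 310.97 kW
Heat supplied = 1119.5 MJ/h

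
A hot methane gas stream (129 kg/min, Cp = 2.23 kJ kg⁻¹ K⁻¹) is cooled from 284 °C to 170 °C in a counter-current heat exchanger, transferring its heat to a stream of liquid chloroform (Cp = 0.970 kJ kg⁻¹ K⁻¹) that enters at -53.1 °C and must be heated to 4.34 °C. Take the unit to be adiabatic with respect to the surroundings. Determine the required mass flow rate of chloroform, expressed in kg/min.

ṁ_c = 589 kg/min

Heat released by hot stream: Q = 129 × 2.23 × (284 − 170) = 32794 kJ/min
Energy balance on cold side (adiabatic exchanger): Q = ṁ_c·Cp_c·(T_c,out − T_c,in)
ṁ_c = 32794 / [0.970 × (4.34 − -53.1)] = 588.59 kg/min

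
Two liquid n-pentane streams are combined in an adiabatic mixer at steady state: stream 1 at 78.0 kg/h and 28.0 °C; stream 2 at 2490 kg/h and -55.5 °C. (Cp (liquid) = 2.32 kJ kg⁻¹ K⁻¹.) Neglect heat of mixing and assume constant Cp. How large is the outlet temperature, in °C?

Energy balance with Q = 0: Σ ṁᵢCp,ᵢ(T_out − Tᵢ) = 0
T_out = Σ ṁᵢCp,ᵢTᵢ / Σ ṁᵢCp,ᵢ
      = -315550 / 5957.8 = -52.964 °C

T_out = -53.0 °C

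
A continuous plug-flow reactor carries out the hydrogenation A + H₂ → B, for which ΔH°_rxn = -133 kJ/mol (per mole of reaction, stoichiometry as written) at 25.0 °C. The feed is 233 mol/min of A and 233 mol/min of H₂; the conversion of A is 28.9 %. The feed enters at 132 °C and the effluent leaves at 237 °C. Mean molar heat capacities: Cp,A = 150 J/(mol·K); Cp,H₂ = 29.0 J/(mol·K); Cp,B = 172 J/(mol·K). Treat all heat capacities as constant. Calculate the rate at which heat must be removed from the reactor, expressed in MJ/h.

Extent of reaction ξ = 0.289 × 233 = 67.337 mol/min
Reaction term: ξ·ΔH°_rxn = 67.337 × -133 = -8955.8 kJ/min
Sensible, feed 132→25 °C: -4462.6 kJ/min
Outlet flows (mol/min): A 165.66, H₂ 165.66, B 67.337
Sensible, products 25→237 °C: 8742 kJ/min
Q = ΔH = -4676.5 kJ/min = -77.942 kW
Heat removed = 280.59 MJ/h

Q_out = 281 MJ/h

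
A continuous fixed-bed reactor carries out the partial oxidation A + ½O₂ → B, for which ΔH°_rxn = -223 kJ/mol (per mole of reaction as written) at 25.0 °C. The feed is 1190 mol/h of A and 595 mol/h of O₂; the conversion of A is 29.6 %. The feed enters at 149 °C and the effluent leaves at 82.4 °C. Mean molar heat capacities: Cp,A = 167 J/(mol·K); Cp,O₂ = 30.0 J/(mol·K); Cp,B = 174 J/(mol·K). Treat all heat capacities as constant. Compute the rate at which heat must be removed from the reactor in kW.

Q_out = 25.9 kW

Extent of reaction ξ = 0.296 × 1190 = 352.24 mol/h
Reaction term: ξ·ΔH°_rxn = 352.24 × -223 = -78550 kJ/h
Sensible, feed 149→25 °C: -26856 kJ/h
Outlet flows (mol/h): A 837.76, O₂ 418.88, B 352.24
Sensible, products 25→82.4 °C: 12270 kJ/h
Q = ΔH = -93135 kJ/h = -25.871 kW
Heat removed = 25.871 kW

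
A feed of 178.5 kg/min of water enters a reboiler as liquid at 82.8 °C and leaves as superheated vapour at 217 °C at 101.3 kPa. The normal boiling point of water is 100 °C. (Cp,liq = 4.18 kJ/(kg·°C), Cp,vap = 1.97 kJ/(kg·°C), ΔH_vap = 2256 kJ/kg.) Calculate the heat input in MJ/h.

Q = 27400 MJ/h

liquid 82.8→100 °C: 71.896 kJ/kg
vaporisation at 100 °C: 2256 kJ/kg
vapour 100→217 °C: 230.49 kJ/kg
Δh = 71.896 + 2256 + 230.49 = 2558.4 kJ/kg
Q = ṁ·Δh = 178.5 kg/min × 2558.4 kJ/kg = 456670 kJ/min
|Q| = 7611.2 kW = 27400 MJ/h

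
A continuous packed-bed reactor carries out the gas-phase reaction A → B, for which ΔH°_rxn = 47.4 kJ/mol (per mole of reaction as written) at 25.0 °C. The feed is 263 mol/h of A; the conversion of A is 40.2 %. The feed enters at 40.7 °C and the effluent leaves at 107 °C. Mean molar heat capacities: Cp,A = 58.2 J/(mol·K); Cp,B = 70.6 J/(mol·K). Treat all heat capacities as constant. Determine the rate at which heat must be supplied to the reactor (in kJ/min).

Extent of reaction ξ = 0.402 × 263 = 105.73 mol/h
Reaction term: ξ·ΔH°_rxn = 105.73 × 47.4 = 5011.4 kJ/h
Sensible, feed 40.7→25 °C: -240.31 kJ/h
Outlet flows (mol/h): A 157.27, B 105.73
Sensible, products 25→107 °C: 1362.6 kJ/h
Q = ΔH = 6133.7 kJ/h = 1.7038 kW
Heat supplied = 102.23 kJ/min

Q_in = 102 kJ/min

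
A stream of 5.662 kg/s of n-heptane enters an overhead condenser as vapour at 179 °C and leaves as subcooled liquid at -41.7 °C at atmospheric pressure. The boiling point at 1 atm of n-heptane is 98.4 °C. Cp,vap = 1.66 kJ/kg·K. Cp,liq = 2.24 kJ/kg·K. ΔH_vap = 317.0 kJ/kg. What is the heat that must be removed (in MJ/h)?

vapour 179→98.4 °C: -133.8 kJ/kg
condensation at 98.4 °C: -317 kJ/kg
liquid 98.4→-41.7 °C: -313.82 kJ/kg
Δh = -133.8 + -317 + -313.82 = -764.62 kJ/kg
Q = ṁ·Δh = 5.662 kg/s × -764.62 kJ/kg = -4329.3 kJ/s
|Q| = 4329.3 kW = 15585 MJ/h

Q_c = 15600 MJ/h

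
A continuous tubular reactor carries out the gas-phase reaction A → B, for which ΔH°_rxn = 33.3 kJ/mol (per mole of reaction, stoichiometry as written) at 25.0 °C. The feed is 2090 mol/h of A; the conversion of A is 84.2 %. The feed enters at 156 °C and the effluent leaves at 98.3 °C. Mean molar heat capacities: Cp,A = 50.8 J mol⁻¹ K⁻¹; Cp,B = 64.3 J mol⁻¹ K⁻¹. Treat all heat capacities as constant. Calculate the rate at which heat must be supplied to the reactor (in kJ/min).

Extent of reaction ξ = 0.842 × 2090 = 1759.8 mol/h
Reaction term: ξ·ΔH°_rxn = 1759.8 × 33.3 = 58601 kJ/h
Sensible, feed 156→25 °C: -13909 kJ/h
Outlet flows (mol/h): A 330.22, B 1759.8
Sensible, products 25→98.3 °C: 9523.8 kJ/h
Q = ΔH = 54216 kJ/h = 15.06 kW
Heat supplied = 903.6 kJ/min

Q_in = 904 kJ/min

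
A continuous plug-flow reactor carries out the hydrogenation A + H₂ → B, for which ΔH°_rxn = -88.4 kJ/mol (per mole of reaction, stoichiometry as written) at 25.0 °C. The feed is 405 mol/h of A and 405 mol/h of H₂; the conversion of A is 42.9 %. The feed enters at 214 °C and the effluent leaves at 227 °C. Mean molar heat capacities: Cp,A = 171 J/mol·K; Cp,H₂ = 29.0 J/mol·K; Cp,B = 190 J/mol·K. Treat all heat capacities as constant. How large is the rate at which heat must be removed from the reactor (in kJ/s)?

Extent of reaction ξ = 0.429 × 405 = 173.75 mol/h
Reaction term: ξ·ΔH°_rxn = 173.75 × -88.4 = -15359 kJ/h
Sensible, feed 214→25 °C: -15309 kJ/h
Outlet flows (mol/h): A 231.25, H₂ 231.25, B 173.75
Sensible, products 25→227 °C: 16011 kJ/h
Q = ΔH = -14657 kJ/h = -4.0714 kW
Heat removed = 4.0714 kJ/s

Q_out = 4.07 kJ/s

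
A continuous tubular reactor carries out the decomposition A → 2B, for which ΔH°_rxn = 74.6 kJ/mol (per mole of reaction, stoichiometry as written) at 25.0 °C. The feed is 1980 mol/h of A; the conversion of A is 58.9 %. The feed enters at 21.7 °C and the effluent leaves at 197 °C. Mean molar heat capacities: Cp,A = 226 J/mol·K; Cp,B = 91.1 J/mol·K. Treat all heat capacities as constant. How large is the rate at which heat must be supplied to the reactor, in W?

Q_in = 43500 W

Extent of reaction ξ = 0.589 × 1980 = 1166.2 mol/h
Reaction term: ξ·ΔH°_rxn = 1166.2 × 74.6 = 87000 kJ/h
Sensible, feed 21.7→25 °C: 1476.7 kJ/h
Outlet flows (mol/h): A 813.78, B 2332.4
Sensible, products 25→197 °C: 68181 kJ/h
Q = ΔH = 156660 kJ/h = 43.516 kW
Heat supplied = 43516 W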